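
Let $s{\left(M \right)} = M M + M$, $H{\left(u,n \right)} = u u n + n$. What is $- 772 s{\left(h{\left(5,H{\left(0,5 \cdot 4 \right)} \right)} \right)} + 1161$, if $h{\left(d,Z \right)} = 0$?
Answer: $1161$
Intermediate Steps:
$H{\left(u,n \right)} = n + n u^{2}$ ($H{\left(u,n \right)} = u^{2} n + n = n u^{2} + n = n + n u^{2}$)
$s{\left(M \right)} = M + M^{2}$ ($s{\left(M \right)} = M^{2} + M = M + M^{2}$)
$- 772 s{\left(h{\left(5,H{\left(0,5 \cdot 4 \right)} \right)} \right)} + 1161 = - 772 \cdot 0 \left(1 + 0\right) + 1161 = - 772 \cdot 0 \cdot 1 + 1161 = \left(-772\right) 0 + 1161 = 0 + 1161 = 1161$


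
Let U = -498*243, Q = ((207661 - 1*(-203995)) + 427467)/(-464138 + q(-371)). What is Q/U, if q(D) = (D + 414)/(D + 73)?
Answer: 125029327/8368914795669 ≈ 1.4940e-5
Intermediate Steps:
q(D) = (414 + D)/(73 + D)
Q = -250058654/138313167 (Q = ((207661 - 1*(-203995)) + 427467)/(-464138 + (414 - 371)/(73 - 371)) = ((207661 + 203995) + 427467)/(-464138 + 43/(-298)) = (411656 + 427467)/(-464138 - 1/298*43) = 839123/(-464138 - 43/298) = 839123/(-138313167/298) = 839123*(-298/138313167) = -250058654/138313167 ≈ -1.8079)
U = -121014
Q/U = -250058654/138313167/(-121014) = -250058654/138313167*(-1/121014) = 125029327/8368914795669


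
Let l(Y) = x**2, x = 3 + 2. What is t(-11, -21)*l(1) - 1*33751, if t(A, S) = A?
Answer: -34026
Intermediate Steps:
x = 5
l(Y) = 25 (l(Y) = 5**2 = 25)
t(-11, -21)*l(1) - 1*33751 = -11*25 - 1*33751 = -275 - 33751 = -34026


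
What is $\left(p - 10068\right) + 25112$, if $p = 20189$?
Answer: $35233$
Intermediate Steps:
$\left(p - 10068\right) + 25112 = \left(20189 - 10068\right) + 25112 = 10121 + 25112 = 35233$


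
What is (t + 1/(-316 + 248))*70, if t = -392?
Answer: -932995/34 ≈ -27441.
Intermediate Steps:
(t + 1/(-316 + 248))*70 = (-392 + 1/(-316 + 248))*70 = (-392 + 1/(-68))*70 = (-392 - 1/68)*70 = -26657/68*70 = -932995/34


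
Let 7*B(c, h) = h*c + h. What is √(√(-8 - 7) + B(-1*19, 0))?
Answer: (-15)^(¼) ≈ 1.3916 + 1.3916*I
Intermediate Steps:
B(c, h) = h/7 + c*h/7 (B(c, h) = (h*c + h)/7 = (c*h + h)/7 = (h + c*h)/7 = h/7 + c*h/7)
√(√(-8 - 7) + B(-1*19, 0)) = √(√(-8 - 7) + (⅐)*0*(1 - 1*19)) = √(√(-15) + (⅐)*0*(1 - 19)) = √(I*√15 + (⅐)*0*(-18)) = √(I*√15 + 0) = √(I*√15) = 15^(¼)*√I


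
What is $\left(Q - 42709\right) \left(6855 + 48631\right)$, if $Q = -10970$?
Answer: $-2978432994$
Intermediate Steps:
$\left(Q - 42709\right) \left(6855 + 48631\right) = \left(-10970 - 42709\right) \left(6855 + 48631\right) = \left(-53679\right) 55486 = -2978432994$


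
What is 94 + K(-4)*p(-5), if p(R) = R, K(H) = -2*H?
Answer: 54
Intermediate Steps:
94 + K(-4)*p(-5) = 94 - 2*(-4)*(-5) = 94 + 8*(-5) = 94 - 40 = 54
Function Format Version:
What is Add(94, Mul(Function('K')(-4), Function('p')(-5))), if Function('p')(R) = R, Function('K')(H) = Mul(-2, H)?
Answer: 54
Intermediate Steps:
Add(94, Mul(Function('K')(-4), Function('p')(-5))) = Add(94, Mul(Mul(-2, -4), -5)) = Add(94, Mul(8, -5)) = Add(94, -40) = 54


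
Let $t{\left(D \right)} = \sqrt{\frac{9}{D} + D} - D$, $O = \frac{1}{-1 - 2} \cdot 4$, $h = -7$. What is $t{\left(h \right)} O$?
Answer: $- \frac{28}{3} - \frac{4 i \sqrt{406}}{21} \approx -9.3333 - 3.838 i$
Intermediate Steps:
$O = - \frac{4}{3}$ ($O = \frac{1}{-3} \cdot 4 = \left(- \frac{1}{3}\right) 4 = - \frac{4}{3} \approx -1.3333$)
$t{\left(D \right)} = \sqrt{D + \frac{9}{D}} - D$
$t{\left(h \right)} O = \left(\sqrt{-7 + \frac{9}{-7}} - -7\right) \left(- \frac{4}{3}\right) = \left(\sqrt{-7 + 9 \left(- \frac{1}{7}\right)} + 7\right) \left(- \frac{4}{3}\right) = \left(\sqrt{-7 - \frac{9}{7}} + 7\right) \left(- \frac{4}{3}\right) = \left(\sqrt{- \frac{58}{7}} + 7\right) \left(- \frac{4}{3}\right) = \left(\frac{i \sqrt{406}}{7} + 7\right) \left(- \frac{4}{3}\right) = \left(7 + \frac{i \sqrt{406}}{7}\right) \left(- \frac{4}{3}\right) = - \frac{28}{3} - \frac{4 i \sqrt{406}}{21}$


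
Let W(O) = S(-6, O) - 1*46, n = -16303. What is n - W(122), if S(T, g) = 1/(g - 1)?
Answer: -1967098/121 ≈ -16257.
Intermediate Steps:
S(T, g) = 1/(-1 + g)
W(O) = -46 + 1/(-1 + O) (W(O) = 1/(-1 + O) - 1*46 = 1/(-1 + O) - 46 = -46 + 1/(-1 + O))
n - W(122) = -16303 - (47 - 46*122)/(-1 + 122) = -16303 - (47 - 5612)/121 = -16303 - (-5565)/121 = -16303 - 1*(-5565/121) = -16303 + 5565/121 = -1967098/121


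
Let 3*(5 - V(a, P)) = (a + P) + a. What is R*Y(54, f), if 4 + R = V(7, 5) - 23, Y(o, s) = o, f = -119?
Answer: -1530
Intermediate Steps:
V(a, P) = 5 - 2*a/3 - P/3 (V(a, P) = 5 - ((a + P) + a)/3 = 5 - ((P + a) + a)/3 = 5 - (P + 2*a)/3 = 5 + (-2*a/3 - P/3) = 5 - 2*a/3 - P/3)
R = -85/3 (R = -4 + ((5 - ⅔*7 - ⅓*5) - 23) = -4 + ((5 - 14/3 - 5/3) - 23) = -4 + (-4/3 - 23) = -4 - 73/3 = -85/3 ≈ -28.333)
R*Y(54, f) = -85/3*54 = -1530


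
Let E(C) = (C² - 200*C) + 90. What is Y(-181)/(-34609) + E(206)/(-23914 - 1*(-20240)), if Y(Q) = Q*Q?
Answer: -83127724/63576733 ≈ -1.3075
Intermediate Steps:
E(C) = 90 + C² - 200*C
Y(Q) = Q²
Y(-181)/(-34609) + E(206)/(-23914 - 1*(-20240)) = (-181)²/(-34609) + (90 + 206² - 200*206)/(-23914 - 1*(-20240)) = 32761*(-1/34609) + (90 + 42436 - 41200)/(-23914 + 20240) = -32761/34609 + 1326/(-3674) = -32761/34609 + 1326*(-1/3674) = -32761/34609 - 663/1837 = -83127724/63576733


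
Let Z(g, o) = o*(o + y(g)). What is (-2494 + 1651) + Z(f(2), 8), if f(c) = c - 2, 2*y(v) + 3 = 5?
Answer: -771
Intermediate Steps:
y(v) = 1 (y(v) = -3/2 + (½)*5 = -3/2 + 5/2 = 1)
f(c) = -2 + c
Z(g, o) = o*(1 + o) (Z(g, o) = o*(o + 1) = o*(1 + o))
(-2494 + 1651) + Z(f(2), 8) = (-2494 + 1651) + 8*(1 + 8) = -843 + 8*9 = -843 + 72 = -771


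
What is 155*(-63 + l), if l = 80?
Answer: 2635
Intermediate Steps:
155*(-63 + l) = 155*(-63 + 80) = 155*17 = 2635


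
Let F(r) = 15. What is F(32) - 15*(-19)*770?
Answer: 219465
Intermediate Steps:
F(32) - 15*(-19)*770 = 15 - 15*(-19)*770 = 15 + 285*770 = 15 + 219450 = 219465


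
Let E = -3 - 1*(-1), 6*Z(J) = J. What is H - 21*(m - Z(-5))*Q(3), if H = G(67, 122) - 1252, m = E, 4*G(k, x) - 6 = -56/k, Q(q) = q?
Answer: -78873/67 ≈ -1177.2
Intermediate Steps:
G(k, x) = 3/2 - 14/k (G(k, x) = 3/2 + (-56/k)/4 = 3/2 - 14/k)
Z(J) = J/6
E = -2 (E = -3 + 1 = -2)
m = -2
H = -167595/134 (H = (3/2 - 14/67) - 1252 = 173/134 - 1252 = -167595/134 ≈ -1250.7)
H - 21*(m - Z(-5))*Q(3) = -167595/134 - 21*(-2 - (-5)/6)*3 = -167595/134 - 21*(-2 - 1*(-⅚))*3 = -167595/134 - 21*(-2 + ⅚)*3 = -167595/134 - 21*(-7/6)*3 = -167595/134 - (-49)*3/2 = -167595/134 - 1*(-147/2) = -167595/134 + 147/2 = -78873/67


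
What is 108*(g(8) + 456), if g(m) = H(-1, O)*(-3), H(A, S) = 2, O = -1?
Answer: 48600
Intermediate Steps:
g(m) = -6 (g(m) = 2*(-3) = -6)
108*(g(8) + 456) = 108*(-6 + 456) = 108*450 = 48600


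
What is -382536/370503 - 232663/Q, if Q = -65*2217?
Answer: 493285543/847481505 ≈ 0.58206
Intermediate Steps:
Q = -144105
-382536/370503 - 232663/Q = -382536/370503 - 232663/(-144105) = -382536*1/370503 - 232663*(-1/144105) = -6072/5881 + 232663/144105 = 493285543/847481505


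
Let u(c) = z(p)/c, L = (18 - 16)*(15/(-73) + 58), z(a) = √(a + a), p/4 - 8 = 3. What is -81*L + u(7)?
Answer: -683478/73 + 2*√22/7 ≈ -9361.4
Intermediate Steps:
p = 44 (p = 32 + 4*3 = 32 + 12 = 44)
z(a) = √2*√a (z(a) = √(2*a) = √2*√a)
L = 8438/73 (L = 2*(15*(-1/73) + 58) = 2*(-15/73 + 58) = 2*(4219/73) = 8438/73 ≈ 115.59)
u(c) = 2*√22/c (u(c) = (√2*√44)/c = (√2*(2*√11))/c = (2*√22)/c = 2*√22/c)
-81*L + u(7) = -81*8438/73 + 2*√22/7 = -683478/73 + 2*√22*(⅐) = -683478/73 + 2*√22/7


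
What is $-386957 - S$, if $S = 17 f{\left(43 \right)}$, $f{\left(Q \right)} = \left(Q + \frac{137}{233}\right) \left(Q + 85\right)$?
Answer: $- \frac{112260437}{233} \approx -4.818 \cdot 10^{5}$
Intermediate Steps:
$f{\left(Q \right)} = \left(85 + Q\right) \left(\frac{137}{233} + Q\right)$ ($f{\left(Q \right)} = \left(Q + 137 \cdot \frac{1}{233}\right) \left(85 + Q\right) = \left(Q + \frac{137}{233}\right) \left(85 + Q\right) = \left(\frac{137}{233} + Q\right) \left(85 + Q\right) = \left(85 + Q\right) \left(\frac{137}{233} + Q\right)$)
$S = \frac{22099456}{233}$ ($S = 17 \left(\frac{11645}{233} + 43^{2} + \frac{19942}{233} \cdot 43\right) = 17 \left(\frac{11645}{233} + 1849 + \frac{857506}{233}\right) = 17 \cdot \frac{1299968}{233} = \frac{22099456}{233} \approx 94848.0$)
$-386957 - S = -386957 - \frac{22099456}{233} = - \frac{112260437}{233}$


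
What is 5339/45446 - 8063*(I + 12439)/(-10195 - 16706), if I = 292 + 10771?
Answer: 2870669096545/407514282 ≈ 7044.3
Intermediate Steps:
I = 11063
5339/45446 - 8063*(I + 12439)/(-10195 - 16706) = 5339/45446 - 8063*(11063 + 12439)/(-10195 - 16706) = 5339*(1/45446) - 8063/((-26901/23502)) = 5339/45446 - 8063/((-26901*1/23502)) = 5339/45446 - 8063/(-8967/7834) = 5339/45446 - 8063*(-7834/8967) = 5339/45446 + 63165542/8967 = 2870669096545/407514282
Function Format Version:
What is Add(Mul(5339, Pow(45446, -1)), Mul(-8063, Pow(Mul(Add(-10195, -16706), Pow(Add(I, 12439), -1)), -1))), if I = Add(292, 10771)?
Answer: Rational(2870669096545, 407514282) ≈ 7044.3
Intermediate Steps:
I = 11063
Add(Mul(5339, Pow(45446, -1)), Mul(-8063, Pow(Mul(Add(-10195, -16706), Pow(Add(I, 12439), -1)), -1))) = Add(Mul(5339, Pow(45446, -1)), Mul(-8063, Pow(Mul(Add(-10195, -16706), Pow(Add(11063, 12439), -1)), -1))) = Add(Mul(5339, Rational(1, 45446)), Mul(-8063, Pow(Mul(-26901, Pow(23502, -1)), -1))) = Add(Rational(5339, 45446), Mul(-8063, Pow(Mul(-26901, Rational(1, 23502)), -1))) = Add(Rational(5339, 45446), Mul(-8063, Pow(Rational(-8967, 7834), -1))) = Add(Rational(5339, 45446), Mul(-8063, Rational(-7834, 8967))) = Add(Rational(5339, 45446), Rational(63165542, 8967)) = Rational(2870669096545, 407514282)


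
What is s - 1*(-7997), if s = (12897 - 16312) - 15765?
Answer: -11183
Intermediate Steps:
s = -19180 (s = -3415 - 15765 = -19180)
s - 1*(-7997) = -19180 - 1*(-7997) = -19180 + 7997 = -11183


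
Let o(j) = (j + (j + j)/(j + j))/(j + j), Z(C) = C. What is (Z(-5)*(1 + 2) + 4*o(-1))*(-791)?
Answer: 11865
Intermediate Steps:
o(j) = (1 + j)/(2*j) (o(j) = (j + (2*j)/((2*j)))/((2*j)) = (j + (2*j)*(1/(2*j)))*(1/(2*j)) = (j + 1)*(1/(2*j)) = (1 + j)*(1/(2*j)) = (1 + j)/(2*j))
(Z(-5)*(1 + 2) + 4*o(-1))*(-791) = (-5*(1 + 2) + 4*((½)*(1 - 1)/(-1)))*(-791) = (-5*3 + 4*((½)*(-1)*0))*(-791) = (-15 + 4*0)*(-791) = (-15 + 0)*(-791) = -15*(-791) = 11865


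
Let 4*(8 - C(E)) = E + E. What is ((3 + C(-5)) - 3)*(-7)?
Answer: -147/2 ≈ -73.500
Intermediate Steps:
C(E) = 8 - E/2 (C(E) = 8 - (E + E)/4 = 8 - E/2)
((3 + C(-5)) - 3)*(-7) = ((3 + (8 - ½*(-5))) - 3)*(-7) = ((3 + (8 + 5/2)) - 3)*(-7) = ((3 + 21/2) - 3)*(-7) = (27/2 - 3)*(-7) = (21/2)*(-7) = -147/2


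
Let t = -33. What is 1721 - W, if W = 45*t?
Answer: 3206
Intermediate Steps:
W = -1485 (W = 45*(-33) = -1485)
1721 - W = 1721 - 1*(-1485) = 1721 + 1485 = 3206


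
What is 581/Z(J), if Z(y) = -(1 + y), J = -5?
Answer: 581/4 ≈ 145.25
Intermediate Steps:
Z(y) = -1 - y
581/Z(J) = 581/(-1 - 1*(-5)) = 581/(-1 + 5) = 581/4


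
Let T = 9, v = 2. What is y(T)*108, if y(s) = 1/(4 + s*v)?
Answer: 54/11 ≈ 4.9091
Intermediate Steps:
y(s) = 1/(4 + 2*s) (y(s) = 1/(4 + s*2) = 1/(4 + 2*s))
y(T)*108 = (1/(2*(2 + 9)))*108 = ((½)/11)*108 = ((½)*(1/11))*108 = (1/22)*108 = 54/11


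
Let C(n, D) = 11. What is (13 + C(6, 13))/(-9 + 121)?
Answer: 3/14 ≈ 0.21429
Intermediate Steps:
(13 + C(6, 13))/(-9 + 121) = (13 + 11)/(-9 + 121) = 24/112 = (1/112)*24 = 3/14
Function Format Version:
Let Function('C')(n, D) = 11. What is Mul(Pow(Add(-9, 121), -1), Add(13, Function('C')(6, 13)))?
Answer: Rational(3, 14) ≈ 0.21429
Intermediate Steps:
Mul(Pow(Add(-9, 121), -1), Add(13, Function('C')(6, 13))) = Mul(Pow(Add(-9, 121), -1), Add(13, 11)) = Mul(Pow(112, -1), 24) = Mul(Rational(1, 112), 24) = Rational(3, 14)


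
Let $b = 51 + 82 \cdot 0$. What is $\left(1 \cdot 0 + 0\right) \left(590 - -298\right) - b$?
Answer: $-51$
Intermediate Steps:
$b = 51$ ($b = 51 + 0 = 51$)
$\left(1 \cdot 0 + 0\right) \left(590 - -298\right) - b = \left(1 \cdot 0 + 0\right) \left(590 - -298\right) - 51 = \left(0 + 0\right) \left(590 + 298\right) - 51 = 0 \cdot 888 - 51 = 0 - 51 = -51$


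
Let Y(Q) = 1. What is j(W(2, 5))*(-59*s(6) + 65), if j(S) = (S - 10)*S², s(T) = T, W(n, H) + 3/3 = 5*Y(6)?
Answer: 27744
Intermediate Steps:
W(n, H) = 4 (W(n, H) = -1 + 5*1 = -1 + 5 = 4)
j(S) = S²*(-10 + S) (j(S) = (-10 + S)*S² = S²*(-10 + S))
j(W(2, 5))*(-59*s(6) + 65) = (4²*(-10 + 4))*(-59*6 + 65) = (16*(-6))*(-354 + 65) = -96*(-289) = 27744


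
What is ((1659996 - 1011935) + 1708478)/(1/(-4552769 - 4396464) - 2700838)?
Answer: -132636582293/152015273945 ≈ -0.87252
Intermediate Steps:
((1659996 - 1011935) + 1708478)/(1/(-4552769 - 4396464) - 2700838) = (648061 + 1708478)/(1/(-8949233) - 2700838) = 2356539/(-1/8949233 - 2700838) = 2356539/(-24170428557255/8949233) = 2356539*(-8949233/24170428557255) = -132636582293/152015273945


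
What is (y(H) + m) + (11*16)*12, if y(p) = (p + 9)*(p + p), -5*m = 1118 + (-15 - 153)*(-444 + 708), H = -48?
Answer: 72514/5 ≈ 14503.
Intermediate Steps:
m = 43234/5 (m = -(1118 + (-15 - 153)*(-444 + 708))/5 = -(1118 - 168*264)/5 = -(1118 - 44352)/5 = -⅕*(-43234) = 43234/5 ≈ 8646.8)
y(p) = 2*p*(9 + p) (y(p) = (9 + p)*(2*p) = 2*p*(9 + p))
(y(H) + m) + (11*16)*12 = (2*(-48)*(9 - 48) + 43234/5) + (11*16)*12 = (2*(-48)*(-39) + 43234/5) + 176*12 = (3744 + 43234/5) + 2112 = 61954/5 + 2112 = 72514/5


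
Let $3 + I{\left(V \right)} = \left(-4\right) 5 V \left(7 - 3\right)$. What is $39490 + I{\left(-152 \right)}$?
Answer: $51647$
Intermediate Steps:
$I{\left(V \right)} = -3 - 80 V$ ($I{\left(V \right)} = -3 + \left(-4\right) 5 V \left(7 - 3\right) = -3 + - 20 V 4 = -3 - 80 V$)
$39490 + I{\left(-152 \right)} = 39490 - -12157 = 39490 + \left(-3 + 12160\right) = 39490 + 12157 = 51647$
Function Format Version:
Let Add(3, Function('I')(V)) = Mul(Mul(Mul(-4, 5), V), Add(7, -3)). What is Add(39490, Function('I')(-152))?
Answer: 51647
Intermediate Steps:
Function('I')(V) = Add(-3, Mul(-80, V)) (Function('I')(V) = Add(-3, Mul(Mul(Mul(-4, 5), V), Add(7, -3))) = Add(-3, Mul(Mul(-20, V), 4)) = Add(-3, Mul(-80, V)))
Add(39490, Function('I')(-152)) = Add(39490, Add(-3, Mul(-80, -152))) = Add(39490, Add(-3, 12160)) = Add(39490, 12157) = 51647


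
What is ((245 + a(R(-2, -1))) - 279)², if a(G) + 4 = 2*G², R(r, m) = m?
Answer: 1296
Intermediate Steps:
a(G) = -4 + 2*G²
((245 + a(R(-2, -1))) - 279)² = ((245 + (-4 + 2*(-1)²)) - 279)² = ((245 + (-4 + 2*1)) - 279)² = ((245 + (-4 + 2)) - 279)² = ((245 - 2) - 279)² = (243 - 279)² = (-36)² = 1296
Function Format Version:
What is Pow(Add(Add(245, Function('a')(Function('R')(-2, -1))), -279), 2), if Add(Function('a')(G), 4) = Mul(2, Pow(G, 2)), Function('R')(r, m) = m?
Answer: 1296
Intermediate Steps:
Function('a')(G) = Add(-4, Mul(2, Pow(G, 2)))
Pow(Add(Add(245, Function('a')(Function('R')(-2, -1))), -279), 2) = Pow(Add(Add(245, Add(-4, Mul(2, Pow(-1, 2)))), -279), 2) = Pow(Add(Add(245, Add(-4, Mul(2, 1))), -279), 2) = Pow(Add(Add(245, Add(-4, 2)), -279), 2) = Pow(Add(Add(245, -2), -279), 2) = Pow(Add(243, -279), 2) = Pow(-36, 2) = 1296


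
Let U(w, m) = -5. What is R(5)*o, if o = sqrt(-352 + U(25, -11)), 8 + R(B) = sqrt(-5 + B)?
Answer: -8*I*sqrt(357) ≈ -151.16*I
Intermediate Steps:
R(B) = -8 + sqrt(-5 + B)
o = I*sqrt(357) (o = sqrt(-352 - 5) = sqrt(-357) = I*sqrt(357) ≈ 18.894*I)
R(5)*o = (-8 + sqrt(-5 + 5))*(I*sqrt(357)) = (-8 + sqrt(0))*(I*sqrt(357)) = (-8 + 0)*(I*sqrt(357)) = -8*I*sqrt(357)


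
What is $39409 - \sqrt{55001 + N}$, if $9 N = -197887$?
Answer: $39409 - \frac{\sqrt{297122}}{3} \approx 39227.0$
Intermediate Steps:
$N = - \frac{197887}{9}$ ($N = \frac{1}{9} \left(-197887\right) = - \frac{197887}{9} \approx -21987.0$)
$39409 - \sqrt{55001 + N} = 39409 - \sqrt{55001 - \frac{197887}{9}} = 39409 - \sqrt{\frac{297122}{9}} = 39409 - \frac{\sqrt{297122}}{3}$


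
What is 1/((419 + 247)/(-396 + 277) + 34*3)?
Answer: 119/11472 ≈ 0.010373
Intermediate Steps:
1/((419 + 247)/(-396 + 277) + 34*3) = 1/(666/(-119) + 102) = 1/(666*(-1/119) + 102) = 1/(-666/119 + 102) = 1/(11472/119) = 119/11472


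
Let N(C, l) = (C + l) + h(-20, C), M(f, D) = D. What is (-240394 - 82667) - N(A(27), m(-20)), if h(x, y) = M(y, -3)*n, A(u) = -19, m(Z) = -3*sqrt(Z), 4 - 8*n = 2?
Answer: -1292165/4 + 6*I*sqrt(5) ≈ -3.2304e+5 + 13.416*I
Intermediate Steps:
n = 1/4 (n = 1/2 - 1/8*2 = 1/2 - 1/4 = 1/4 ≈ 0.25000)
h(x, y) = -3/4 (h(x, y) = -3*1/4 = -3/4)
N(C, l) = -3/4 + C + l (N(C, l) = (C + l) - 3/4 = -3/4 + C + l)
(-240394 - 82667) - N(A(27), m(-20)) = (-240394 - 82667) - (-3/4 - 19 - 6*I*sqrt(5)) = -323061 - (-3/4 - 19 - 6*I*sqrt(5)) = -323061 - (-79/4 - 6*I*sqrt(5)) = -323061 + (79/4 + 6*I*sqrt(5)) = -1292165/4 + 6*I*sqrt(5)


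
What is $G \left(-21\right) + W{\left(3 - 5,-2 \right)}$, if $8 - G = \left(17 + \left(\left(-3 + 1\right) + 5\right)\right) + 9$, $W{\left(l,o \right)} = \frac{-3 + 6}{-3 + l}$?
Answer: $\frac{2202}{5} \approx 440.4$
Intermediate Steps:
$W{\left(l,o \right)} = \frac{3}{-3 + l}$
$G = -21$ ($G = 8 - \left(\left(17 + \left(\left(-3 + 1\right) + 5\right)\right) + 9\right) = 8 - \left(\left(17 + \left(-2 + 5\right)\right) + 9\right) = 8 - \left(\left(17 + 3\right) + 9\right) = 8 - \left(20 + 9\right) = 8 - 29 = -21$)
$G \left(-21\right) + W{\left(3 - 5,-2 \right)} = \left(-21\right) \left(-21\right) + \frac{3}{-3 + \left(3 - 5\right)} = 441 + \frac{3}{-3 - 2} = 441 + \frac{3}{-5} = 441 + 3 \left(- \frac{1}{5}\right) = 441 - \frac{3}{5} = \frac{2202}{5}$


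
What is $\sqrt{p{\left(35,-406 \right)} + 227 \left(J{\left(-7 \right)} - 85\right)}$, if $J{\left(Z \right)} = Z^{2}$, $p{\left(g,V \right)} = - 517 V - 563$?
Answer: $\sqrt{201167} \approx 448.52$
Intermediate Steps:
$p{\left(g,V \right)} = -563 - 517 V$
$\sqrt{p{\left(35,-406 \right)} + 227 \left(J{\left(-7 \right)} - 85\right)} = \sqrt{\left(-563 - -209902\right) + 227 \left(\left(-7\right)^{2} - 85\right)} = \sqrt{\left(-563 + 209902\right) + 227 \left(49 - 85\right)} = \sqrt{209339 + 227 \left(-36\right)} = \sqrt{209339 - 8172} = \sqrt{201167}$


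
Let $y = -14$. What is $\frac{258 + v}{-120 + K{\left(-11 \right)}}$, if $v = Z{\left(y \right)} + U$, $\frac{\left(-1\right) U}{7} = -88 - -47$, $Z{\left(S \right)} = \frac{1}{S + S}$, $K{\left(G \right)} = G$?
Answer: $- \frac{15259}{3668} \approx -4.16$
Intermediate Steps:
$Z{\left(S \right)} = \frac{1}{2 S}$
$U = 287$ ($U = - 7 \left(-88 - -47\right) = - 7 \left(-88 + 47\right) = \left(-7\right) \left(-41\right) = 287$)
$v = \frac{8035}{28}$ ($v = \frac{1}{2 \left(-14\right)} + 287 = \frac{1}{2} \left(- \frac{1}{14}\right) + 287 = - \frac{1}{28} + 287 = \frac{8035}{28} \approx 286.96$)
$\frac{258 + v}{-120 + K{\left(-11 \right)}} = \frac{258 + \frac{8035}{28}}{-120 - 11} = \frac{15259}{28 \left(-131\right)} = \frac{15259}{28} \left(- \frac{1}{131}\right) = - \frac{15259}{3668}$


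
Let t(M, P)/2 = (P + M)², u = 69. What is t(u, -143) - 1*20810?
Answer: -9858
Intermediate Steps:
t(M, P) = 2*(M + P)² (t(M, P) = 2*(P + M)² = 2*(M + P)²)
t(u, -143) - 1*20810 = 2*(69 - 143)² - 1*20810 = 2*(-74)² - 20810 = 2*5476 - 20810 = 10952 - 20810 = -9858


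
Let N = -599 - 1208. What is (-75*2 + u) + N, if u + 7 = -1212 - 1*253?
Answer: -3429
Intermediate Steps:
u = -1472 (u = -7 + (-1212 - 1*253) = -7 + (-1212 - 253) = -7 - 1465 = -1472)
N = -1807
(-75*2 + u) + N = (-75*2 - 1472) - 1807 = (-150 - 1472) - 1807 = -1622 - 1807 = -3429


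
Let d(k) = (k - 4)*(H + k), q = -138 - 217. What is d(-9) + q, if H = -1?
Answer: -225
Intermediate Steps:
q = -355
d(k) = (-1 + k)*(-4 + k) (d(k) = (k - 4)*(-1 + k) = (-4 + k)*(-1 + k) = (-1 + k)*(-4 + k))
d(-9) + q = (4 + (-9)² - 5*(-9)) - 355 = (4 + 81 + 45) - 355 = 130 - 355 = -225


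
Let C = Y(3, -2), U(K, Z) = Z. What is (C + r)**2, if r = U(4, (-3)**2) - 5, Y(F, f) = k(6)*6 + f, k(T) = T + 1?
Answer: 1936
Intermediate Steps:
k(T) = 1 + T
Y(F, f) = 42 + f (Y(F, f) = (1 + 6)*6 + f = 7*6 + f = 42 + f)
C = 40 (C = 42 - 2 = 40)
r = 4 (r = (-3)**2 - 5 = 9 - 5 = 4)
(C + r)**2 = (40 + 4)**2 = 44**2 = 1936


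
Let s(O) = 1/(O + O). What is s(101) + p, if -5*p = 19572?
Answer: -3953539/1010 ≈ -3914.4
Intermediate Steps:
s(O) = 1/(2*O)
p = -19572/5 (p = -⅕*19572 = -19572/5 ≈ -3914.4)
s(101) + p = (½)/101 - 19572/5 = (½)*(1/101) - 19572/5 = 1/202 - 19572/5 = -3953539/1010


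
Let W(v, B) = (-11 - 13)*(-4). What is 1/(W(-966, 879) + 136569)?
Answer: 1/136665 ≈ 7.3172e-6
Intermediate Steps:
W(v, B) = 96 (W(v, B) = -24*(-4) = 96)
1/(W(-966, 879) + 136569) = 1/(96 + 136569) = 1/136665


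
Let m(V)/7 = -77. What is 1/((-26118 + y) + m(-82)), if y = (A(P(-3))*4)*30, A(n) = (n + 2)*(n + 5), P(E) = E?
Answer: -1/26897 ≈ -3.7179e-5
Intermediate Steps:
A(n) = (2 + n)*(5 + n)
m(V) = -539 (m(V) = 7*(-77) = -539)
y = -240 (y = ((10 + (-3)² + 7*(-3))*4)*30 = ((10 + 9 - 21)*4)*30 = -2*4*30 = -8*30 = -240)
1/((-26118 + y) + m(-82)) = 1/((-26118 - 240) - 539) = 1/(-26358 - 539) = 1/(-26897) = -1/26897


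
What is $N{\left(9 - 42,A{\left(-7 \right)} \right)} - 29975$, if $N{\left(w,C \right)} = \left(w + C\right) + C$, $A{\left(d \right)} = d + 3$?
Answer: $-30016$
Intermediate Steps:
$A{\left(d \right)} = 3 + d$
$N{\left(w,C \right)} = w + 2 C$ ($N{\left(w,C \right)} = \left(C + w\right) + C = w + 2 C$)
$N{\left(9 - 42,A{\left(-7 \right)} \right)} - 29975 = \left(\left(9 - 42\right) + 2 \left(3 - 7\right)\right) - 29975 = \left(-33 + 2 \left(-4\right)\right) - 29975 = \left(-33 - 8\right) - 29975 = -41 - 29975 = -30016$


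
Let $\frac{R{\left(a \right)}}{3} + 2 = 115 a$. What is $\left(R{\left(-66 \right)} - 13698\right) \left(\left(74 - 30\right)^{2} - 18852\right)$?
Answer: $616994184$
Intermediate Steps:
$R{\left(a \right)} = -6 + 345 a$ ($R{\left(a \right)} = -6 + 3 \cdot 115 a = -6 + 345 a$)
$\left(R{\left(-66 \right)} - 13698\right) \left(\left(74 - 30\right)^{2} - 18852\right) = \left(\left(-6 + 345 \left(-66\right)\right) - 13698\right) \left(\left(74 - 30\right)^{2} - 18852\right) = \left(\left(-6 - 22770\right) - 13698\right) \left(44^{2} - 18852\right) = \left(-22776 - 13698\right) \left(1936 - 18852\right) = \left(-36474\right) \left(-16916\right) = 616994184$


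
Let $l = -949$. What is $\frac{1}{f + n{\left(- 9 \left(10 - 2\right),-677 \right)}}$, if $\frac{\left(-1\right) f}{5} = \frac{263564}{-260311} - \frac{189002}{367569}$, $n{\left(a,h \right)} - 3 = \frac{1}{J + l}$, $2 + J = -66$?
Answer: $\frac{3604031565789}{38319767369840} \approx 0.094051$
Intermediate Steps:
$J = -68$ ($J = -2 - 66 = -68$)
$n{\left(a,h \right)} = \frac{3050}{1017}$ ($n{\left(a,h \right)} = 3 + \frac{1}{-68 - 949} = 3 + \frac{1}{-1017} = 3 - \frac{1}{1017} = \frac{3050}{1017}$)
$f = \frac{730386277690}{95682253959}$ ($f = - 5 \left(\frac{263564}{-260311} - \frac{189002}{367569}\right) = - 5 \left(263564 \left(- \frac{1}{260311}\right) - \frac{189002}{367569}\right) = - 5 \left(- \frac{263564}{260311} - \frac{189002}{367569}\right) = \left(-5\right) \left(- \frac{146077255538}{95682253959}\right) = \frac{730386277690}{95682253959} \approx 7.6335$)
$\frac{1}{f + n{\left(- 9 \left(10 - 2\right),-677 \right)}} = \frac{1}{\frac{730386277690}{95682253959} + \frac{3050}{1017}} = \frac{1}{\frac{38319767369840}{3604031565789}} = \frac{3604031565789}{38319767369840}$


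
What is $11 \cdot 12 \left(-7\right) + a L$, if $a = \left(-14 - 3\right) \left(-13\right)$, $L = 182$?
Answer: $39298$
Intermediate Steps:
$a = 221$ ($a = \left(-17\right) \left(-13\right) = 221$)
$11 \cdot 12 \left(-7\right) + a L = 11 \cdot 12 \left(-7\right) + 221 \cdot 182 = 132 \left(-7\right) + 40222 = -924 + 40222 = 39298$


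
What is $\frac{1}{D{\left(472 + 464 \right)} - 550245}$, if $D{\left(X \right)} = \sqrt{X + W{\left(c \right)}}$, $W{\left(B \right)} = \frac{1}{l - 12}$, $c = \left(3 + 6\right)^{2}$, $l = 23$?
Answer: $- \frac{6052695}{3330465149978} - \frac{\sqrt{113267}}{3330465149978} \approx -1.8175 \cdot 10^{-6}$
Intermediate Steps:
$c = 81$ ($c = 9^{2} = 81$)
$W{\left(B \right)} = \frac{1}{11}$ ($W{\left(B \right)} = \frac{1}{23 - 12} = \frac{1}{11}$)
$D{\left(X \right)} = \sqrt{\frac{1}{11} + X}$ ($D{\left(X \right)} = \sqrt{X + \frac{1}{11}} = \sqrt{\frac{1}{11} + X}$)
$\frac{1}{D{\left(472 + 464 \right)} - 550245} = \frac{1}{\frac{\sqrt{11 + 121 \left(472 + 464\right)}}{11} - 550245} = \frac{1}{\frac{\sqrt{11 + 121 \cdot 936}}{11} - 550245} = \frac{1}{\frac{\sqrt{11 + 113256}}{11} - 550245} = \frac{1}{\frac{\sqrt{113267}}{11} - 550245} = \frac{1}{-550245 + \frac{\sqrt{113267}}{11}}$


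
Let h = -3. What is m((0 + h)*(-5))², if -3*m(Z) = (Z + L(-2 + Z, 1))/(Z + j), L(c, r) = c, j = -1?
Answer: 4/9 ≈ 0.44444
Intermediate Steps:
m(Z) = -(-2 + 2*Z)/(3*(-1 + Z)) (m(Z) = -(Z + (-2 + Z))/(3*(Z - 1)) = -(-2 + 2*Z)/(3*(-1 + Z)))
m((0 + h)*(-5))² = (-⅔)² = 4/9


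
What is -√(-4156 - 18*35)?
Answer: -I*√4786 ≈ -69.181*I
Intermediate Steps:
-√(-4156 - 18*35) = -√(-4156 - 630) = -√(-4786) = -I*√4786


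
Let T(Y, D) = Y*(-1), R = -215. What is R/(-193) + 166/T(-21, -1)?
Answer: 36553/4053 ≈ 9.0188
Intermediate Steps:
T(Y, D) = -Y
R/(-193) + 166/T(-21, -1) = -215/(-193) + 166/((-1*(-21))) = -215*(-1/193) + 166/21 = 215/193 + 166*(1/21) = 215/193 + 166/21 = 36553/4053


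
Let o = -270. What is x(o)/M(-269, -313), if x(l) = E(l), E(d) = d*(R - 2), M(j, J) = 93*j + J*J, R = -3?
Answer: 675/36476 ≈ 0.018505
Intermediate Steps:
M(j, J) = J**2 + 93*j (M(j, J) = 93*j + J**2 = J**2 + 93*j)
E(d) = -5*d (E(d) = d*(-3 - 2) = d*(-5) = -5*d)
x(l) = -5*l
x(o)/M(-269, -313) = (-5*(-270))/((-313)**2 + 93*(-269)) = 1350/(97969 - 25017) = 1350/72952 = 1350*(1/72952) = 675/36476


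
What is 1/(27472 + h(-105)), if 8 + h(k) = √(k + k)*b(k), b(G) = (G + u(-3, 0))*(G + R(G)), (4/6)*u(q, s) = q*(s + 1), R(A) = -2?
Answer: 54928/59164618937 - 23433*I*√210/59164618937 ≈ 9.2839e-7 - 5.7395e-6*I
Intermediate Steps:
u(q, s) = 3*q*(1 + s)/2 (u(q, s) = 3*(q*(s + 1))/2 = 3*(q*(1 + s))/2 = 3*q*(1 + s)/2)
b(G) = (-2 + G)*(-9/2 + G) (b(G) = (G + (3/2)*(-3)*(1 + 0))*(G - 2) = (G + (3/2)*(-3)*1)*(-2 + G) = (G - 9/2)*(-2 + G) = (-9/2 + G)*(-2 + G) = (-2 + G)*(-9/2 + G))
h(k) = -8 + √2*√k*(9 + k² - 13*k/2) (h(k) = -8 + √(k + k)*(9 + k² - 13*k/2) = -8 + √(2*k)*(9 + k² - 13*k/2) = -8 + (√2*√k)*(9 + k² - 13*k/2) = -8 + √2*√k*(9 + k² - 13*k/2))
1/(27472 + h(-105)) = 1/(27472 + (-8 + √2*√(-105)*(9 + (-105)² - 13/2*(-105)))) = 1/(27472 + (-8 + √2*(I*√105)*(9 + 11025 + 1365/2))) = 1/(27472 + (-8 + √2*(I*√105)*(23433/2))) = 1/(27472 + (-8 + 23433*I*√210/2)) = 1/(27464 + 23433*I*√210/2)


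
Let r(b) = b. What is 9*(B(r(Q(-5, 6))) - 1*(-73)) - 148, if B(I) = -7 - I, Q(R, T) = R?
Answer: 491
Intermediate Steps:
9*(B(r(Q(-5, 6))) - 1*(-73)) - 148 = 9*((-7 - 1*(-5)) - 1*(-73)) - 148 = 9*((-7 + 5) + 73) - 148 = 9*(-2 + 73) - 148 = 9*71 - 148 = 639 - 148 = 491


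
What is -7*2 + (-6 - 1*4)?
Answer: -24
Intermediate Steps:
-7*2 + (-6 - 1*4) = -14 + (-6 - 4) = -14 - 10 = -24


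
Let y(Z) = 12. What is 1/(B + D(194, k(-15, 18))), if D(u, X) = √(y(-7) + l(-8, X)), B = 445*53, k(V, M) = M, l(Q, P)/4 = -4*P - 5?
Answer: 23585/556252521 - 2*I*√74/556252521 ≈ 4.24e-5 - 3.093e-8*I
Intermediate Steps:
l(Q, P) = -20 - 16*P (l(Q, P) = 4*(-4*P - 5) = 4*(-5 - 4*P) = -20 - 16*P)
B = 23585
D(u, X) = √(-8 - 16*X) (D(u, X) = √(12 + (-20 - 16*X)) = √(-8 - 16*X))
1/(B + D(194, k(-15, 18))) = 1/(23585 + 2*√(-2 - 4*18)) = 1/(23585 + 2*√(-2 - 72)) = 1/(23585 + 2*√(-74)) = 1/(23585 + 2*(I*√74)) = 1/(23585 + 2*I*√74)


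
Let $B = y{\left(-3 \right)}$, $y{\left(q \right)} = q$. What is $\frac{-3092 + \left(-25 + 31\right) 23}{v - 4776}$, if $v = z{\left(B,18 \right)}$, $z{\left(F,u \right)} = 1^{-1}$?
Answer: $\frac{2954}{4775} \approx 0.61864$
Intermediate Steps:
$B = -3$
$z{\left(F,u \right)} = 1$
$v = 1$
$\frac{-3092 + \left(-25 + 31\right) 23}{v - 4776} = \frac{-3092 + \left(-25 + 31\right) 23}{1 - 4776} = \frac{-3092 + 6 \cdot 23}{-4775} = \left(-3092 + 138\right) \left(- \frac{1}{4775}\right) = \left(-2954\right) \left(- \frac{1}{4775}\right) = \frac{2954}{4775}$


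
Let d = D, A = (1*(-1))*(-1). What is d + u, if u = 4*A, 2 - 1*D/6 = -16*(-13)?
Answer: -1232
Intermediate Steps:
A = 1 (A = -1*(-1) = 1)
D = -1236 (D = 12 - (-96)*(-13) = 12 - 6*208 = 12 - 1248 = -1236)
u = 4 (u = 4*1 = 4)
d = -1236
d + u = -1236 + 4 = -1232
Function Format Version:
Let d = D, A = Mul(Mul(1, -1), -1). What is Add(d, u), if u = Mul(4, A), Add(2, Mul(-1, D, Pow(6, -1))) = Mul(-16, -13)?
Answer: -1232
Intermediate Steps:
A = 1 (A = Mul(-1, -1) = 1)
D = -1236 (D = Add(12, Mul(-6, Mul(-16, -13))) = Add(12, Mul(-6, 208)) = Add(12, -1248) = -1236)
u = 4 (u = Mul(4, 1) = 4)
d = -1236
Add(d, u) = Add(-1236, 4) = -1232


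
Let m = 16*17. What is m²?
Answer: 73984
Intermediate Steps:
m = 272
m² = 272² = 73984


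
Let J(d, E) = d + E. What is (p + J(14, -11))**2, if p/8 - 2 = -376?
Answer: 8934121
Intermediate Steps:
p = -2992 (p = 16 + 8*(-376) = 16 - 3008 = -2992)
J(d, E) = E + d
(p + J(14, -11))**2 = (-2992 + (-11 + 14))**2 = (-2992 + 3)**2 = (-2989)**2 = 8934121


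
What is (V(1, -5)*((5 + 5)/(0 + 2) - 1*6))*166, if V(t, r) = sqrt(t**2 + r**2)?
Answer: -166*sqrt(26) ≈ -846.44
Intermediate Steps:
V(t, r) = sqrt(r**2 + t**2)
(V(1, -5)*((5 + 5)/(0 + 2) - 1*6))*166 = (sqrt((-5)**2 + 1**2)*((5 + 5)/(0 + 2) - 1*6))*166 = (sqrt(25 + 1)*(10/2 - 6))*166 = (sqrt(26)*(10*(1/2) - 6))*166 = (sqrt(26)*(5 - 6))*166 = (sqrt(26)*(-1))*166 = -sqrt(26)*166 = -166*sqrt(26)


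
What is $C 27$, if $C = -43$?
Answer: $-1161$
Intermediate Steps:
$C 27 = \left(-43\right) 27 = -1161$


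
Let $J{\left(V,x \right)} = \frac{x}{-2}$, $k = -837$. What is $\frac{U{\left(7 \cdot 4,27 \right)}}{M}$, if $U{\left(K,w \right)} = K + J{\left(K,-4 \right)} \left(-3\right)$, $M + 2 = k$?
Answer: $- \frac{22}{839} \approx -0.026222$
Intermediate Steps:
$M = -839$ ($M = -2 - 837 = -839$)
$J{\left(V,x \right)} = - \frac{x}{2}$ ($J{\left(V,x \right)} = x \left(- \frac{1}{2}\right) = - \frac{x}{2}$)
$U{\left(K,w \right)} = -6 + K$ ($U{\left(K,w \right)} = K + \left(- \frac{1}{2}\right) \left(-4\right) \left(-3\right) = K + 2 \left(-3\right) = K - 6 = -6 + K$)
$\frac{U{\left(7 \cdot 4,27 \right)}}{M} = \frac{-6 + 7 \cdot 4}{-839} = \left(-6 + 28\right) \left(- \frac{1}{839}\right) = 22 \left(- \frac{1}{839}\right) = - \frac{22}{839}$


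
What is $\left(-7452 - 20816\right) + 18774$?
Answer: $-9494$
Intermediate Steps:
$\left(-7452 - 20816\right) + 18774 = -28268 + 18774 = -9494$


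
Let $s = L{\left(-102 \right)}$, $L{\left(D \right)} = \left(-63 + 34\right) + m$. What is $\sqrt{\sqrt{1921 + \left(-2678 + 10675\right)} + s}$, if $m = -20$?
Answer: $\sqrt{-49 + 3 \sqrt{1102}} \approx 7.1126$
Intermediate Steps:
$L{\left(D \right)} = -49$ ($L{\left(D \right)} = \left(-63 + 34\right) - 20 = -29 - 20 = -49$)
$s = -49$
$\sqrt{\sqrt{1921 + \left(-2678 + 10675\right)} + s} = \sqrt{\sqrt{1921 + \left(-2678 + 10675\right)} - 49} = \sqrt{\sqrt{1921 + 7997} - 49} = \sqrt{\sqrt{9918} - 49} = \sqrt{3 \sqrt{1102} - 49} = \sqrt{-49 + 3 \sqrt{1102}}$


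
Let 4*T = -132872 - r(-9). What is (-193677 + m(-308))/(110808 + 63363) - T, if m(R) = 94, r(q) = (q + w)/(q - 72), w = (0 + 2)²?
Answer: 624825509345/18810468 ≈ 33217.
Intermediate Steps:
w = 4 (w = 2² = 4)
r(q) = (4 + q)/(-72 + q) (r(q) = (q + 4)/(q - 72) = (4 + q)/(-72 + q))
T = -10762637/324 (T = (-132872 - (4 - 9)/(-72 - 9))/4 = (-132872 - (-5)/(-81))/4 = (-132872 - (-1)*(-5)/81)/4 = (-132872 - 1*5/81)/4 = (-132872 - 5/81)/4 = (¼)*(-10762637/81) = -10762637/324 ≈ -33218.)
(-193677 + m(-308))/(110808 + 63363) - T = (-193677 + 94)/(110808 + 63363) - 1*(-10762637/324) = -193583/174171 + 10762637/324 = 624825509345/18810468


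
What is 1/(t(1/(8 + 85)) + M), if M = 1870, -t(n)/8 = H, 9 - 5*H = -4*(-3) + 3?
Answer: 5/9398 ≈ 0.00053203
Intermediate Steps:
H = -6/5 (H = 9/5 - (-4*(-3) + 3)/5 = 9/5 - (12 + 3)/5 = 9/5 - ⅕*15 = 9/5 - 3 = -6/5 ≈ -1.2000)
t(n) = 48/5 (t(n) = -8*(-6/5) = 48/5)
1/(t(1/(8 + 85)) + M) = 1/(48/5 + 1870) = 1/(9398/5) = 5/9398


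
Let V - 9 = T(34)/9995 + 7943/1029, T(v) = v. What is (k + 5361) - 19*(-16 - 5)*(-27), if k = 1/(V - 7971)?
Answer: -442748100658323/81808590239 ≈ -5412.0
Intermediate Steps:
V = 171988966/10284855 (V = 9 + (34/9995 + 7943/1029) = 9 + 79425271/10284855 = 171988966/10284855 ≈ 16.723)
k = -10284855/81808590239 (k = 1/(171988966/10284855 - 7971) = 1/(-81808590239/10284855) = -10284855/81808590239 ≈ -0.00012572)
(k + 5361) - 19*(-16 - 5)*(-27) = (-10284855/81808590239 + 5361) - 19*(-16 - 5)*(-27) = 438575841986424/81808590239 - 19*(-21)*(-27) = 438575841986424/81808590239 + 399*(-27) = 438575841986424/81808590239 - 10773 = -442748100658323/81808590239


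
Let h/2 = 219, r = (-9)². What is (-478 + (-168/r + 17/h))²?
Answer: 3580795505401/15539364 ≈ 2.3043e+5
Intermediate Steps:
r = 81
h = 438 (h = 2*219 = 438)
(-478 + (-168/r + 17/h))² = (-478 + (-168/81 + 17/438))² = (-478 + (-168*1/81 + 17*(1/438)))² = (-478 + (-56/27 + 17/438))² = (-478 - 8023/3942)² = (-1892299/3942)² = 3580795505401/15539364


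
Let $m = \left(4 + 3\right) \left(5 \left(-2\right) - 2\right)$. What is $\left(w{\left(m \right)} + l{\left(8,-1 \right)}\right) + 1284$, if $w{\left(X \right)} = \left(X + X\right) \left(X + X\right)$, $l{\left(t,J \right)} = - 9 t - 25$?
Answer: $29411$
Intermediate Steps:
$l{\left(t,J \right)} = -25 - 9 t$
$m = -84$ ($m = 7 \left(-10 - 2\right) = 7 \left(-12\right) = -84$)
$w{\left(X \right)} = 4 X^{2}$ ($w{\left(X \right)} = 2 X 2 X = 4 X^{2}$)
$\left(w{\left(m \right)} + l{\left(8,-1 \right)}\right) + 1284 = \left(4 \left(-84\right)^{2} - 97\right) + 1284 = \left(4 \cdot 7056 - 97\right) + 1284 = \left(28224 - 97\right) + 1284 = 28127 + 1284 = 29411$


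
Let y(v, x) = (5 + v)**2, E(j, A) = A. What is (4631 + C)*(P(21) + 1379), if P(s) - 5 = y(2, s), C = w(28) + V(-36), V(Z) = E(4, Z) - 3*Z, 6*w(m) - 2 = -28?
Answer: 20199568/3 ≈ 6.7332e+6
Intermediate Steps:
w(m) = -13/3 (w(m) = 1/3 + (1/6)*(-28) = 1/3 - 14/3 = -13/3)
V(Z) = -2*Z (V(Z) = Z - 3*Z = -2*Z)
C = 203/3 (C = -13/3 - 2*(-36) = -13/3 + 72 = 203/3 ≈ 67.667)
P(s) = 54 (P(s) = 5 + (5 + 2)**2 = 5 + 7**2 = 5 + 49 = 54)
(4631 + C)*(P(21) + 1379) = (4631 + 203/3)*(54 + 1379) = (14096/3)*1433 = 20199568/3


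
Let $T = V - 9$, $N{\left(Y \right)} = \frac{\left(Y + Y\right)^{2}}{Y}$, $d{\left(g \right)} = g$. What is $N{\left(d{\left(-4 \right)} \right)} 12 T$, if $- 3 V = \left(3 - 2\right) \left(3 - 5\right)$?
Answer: $1600$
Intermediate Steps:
$V = \frac{2}{3}$ ($V = - \frac{\left(3 - 2\right) \left(3 - 5\right)}{3} = - \frac{1 \left(-2\right)}{3} = \left(- \frac{1}{3}\right) \left(-2\right) = \frac{2}{3} \approx 0.66667$)
$N{\left(Y \right)} = 4 Y$ ($N{\left(Y \right)} = \frac{\left(2 Y\right)^{2}}{Y} = \frac{4 Y^{2}}{Y} = 4 Y$)
$T = - \frac{25}{3}$ ($T = \frac{2}{3} - 9 = - \frac{25}{3} \approx -8.3333$)
$N{\left(d{\left(-4 \right)} \right)} 12 T = 4 \left(-4\right) 12 \left(- \frac{25}{3}\right) = \left(-16\right) 12 \left(- \frac{25}{3}\right) = \left(-192\right) \left(- \frac{25}{3}\right) = 1600$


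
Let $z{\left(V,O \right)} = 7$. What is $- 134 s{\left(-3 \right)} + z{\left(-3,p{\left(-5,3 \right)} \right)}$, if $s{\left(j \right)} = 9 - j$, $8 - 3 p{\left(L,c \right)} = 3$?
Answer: $-1601$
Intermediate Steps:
$p{\left(L,c \right)} = \frac{5}{3}$ ($p{\left(L,c \right)} = \frac{8}{3} - 1 = \frac{5}{3}$)
$- 134 s{\left(-3 \right)} + z{\left(-3,p{\left(-5,3 \right)} \right)} = - 134 \left(9 - -3\right) + 7 = - 134 \left(9 + 3\right) + 7 = \left(-134\right) 12 + 7 = -1608 + 7 = -1601$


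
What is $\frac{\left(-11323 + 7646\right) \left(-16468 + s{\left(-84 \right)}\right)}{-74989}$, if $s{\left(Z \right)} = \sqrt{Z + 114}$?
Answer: $- \frac{60552836}{74989} + \frac{3677 \sqrt{30}}{74989} \approx -807.22$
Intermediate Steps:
$s{\left(Z \right)} = \sqrt{114 + Z}$
$\frac{\left(-11323 + 7646\right) \left(-16468 + s{\left(-84 \right)}\right)}{-74989} = \frac{\left(-11323 + 7646\right) \left(-16468 + \sqrt{114 - 84}\right)}{-74989} = - 3677 \left(-16468 + \sqrt{30}\right) \left(- \frac{1}{74989}\right) = \left(60552836 - 3677 \sqrt{30}\right) \left(- \frac{1}{74989}\right) = - \frac{60552836}{74989} + \frac{3677 \sqrt{30}}{74989}$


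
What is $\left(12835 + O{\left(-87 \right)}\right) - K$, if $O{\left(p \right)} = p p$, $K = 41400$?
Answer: $-20996$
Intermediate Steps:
$O{\left(p \right)} = p^{2}$
$\left(12835 + O{\left(-87 \right)}\right) - K = \left(12835 + \left(-87\right)^{2}\right) - 41400 = \left(12835 + 7569\right) - 41400 = 20404 - 41400 = -20996$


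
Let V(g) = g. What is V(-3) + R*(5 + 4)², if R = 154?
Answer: 12471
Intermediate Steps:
V(-3) + R*(5 + 4)² = -3 + 154*(5 + 4)² = -3 + 154*9² = -3 + 154*81 = -3 + 12474 = 12471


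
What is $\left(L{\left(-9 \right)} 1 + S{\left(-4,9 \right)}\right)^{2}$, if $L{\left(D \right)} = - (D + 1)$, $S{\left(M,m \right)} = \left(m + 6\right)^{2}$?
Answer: $54289$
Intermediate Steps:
$S{\left(M,m \right)} = \left(6 + m\right)^{2}$
$L{\left(D \right)} = -1 - D$ ($L{\left(D \right)} = - (1 + D) = -1 - D$)
$\left(L{\left(-9 \right)} 1 + S{\left(-4,9 \right)}\right)^{2} = \left(\left(-1 - -9\right) 1 + \left(6 + 9\right)^{2}\right)^{2} = \left(\left(-1 + 9\right) 1 + 15^{2}\right)^{2} = \left(8 \cdot 1 + 225\right)^{2} = \left(8 + 225\right)^{2} = 233^{2} = 54289$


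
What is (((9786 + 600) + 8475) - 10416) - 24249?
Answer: -15804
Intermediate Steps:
(((9786 + 600) + 8475) - 10416) - 24249 = ((10386 + 8475) - 10416) - 24249 = (18861 - 10416) - 24249 = 8445 - 24249 = -15804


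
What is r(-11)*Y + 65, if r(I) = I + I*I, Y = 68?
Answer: 7545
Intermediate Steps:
r(I) = I + I²
r(-11)*Y + 65 = -11*(1 - 11)*68 + 65 = -11*(-10)*68 + 65 = 110*68 + 65 = 7480 + 65 = 7545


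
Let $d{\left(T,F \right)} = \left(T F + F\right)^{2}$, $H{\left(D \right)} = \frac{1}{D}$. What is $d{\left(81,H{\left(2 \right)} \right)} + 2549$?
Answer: $4230$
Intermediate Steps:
$d{\left(T,F \right)} = \left(F + F T\right)^{2}$ ($d{\left(T,F \right)} = \left(F T + F\right)^{2} = \left(F + F T\right)^{2}$)
$d{\left(81,H{\left(2 \right)} \right)} + 2549 = \left(\frac{1}{2}\right)^{2} \left(1 + 81\right)^{2} + 2549 = \frac{82^{2}}{4} + 2549 = \frac{1}{4} \cdot 6724 + 2549 = 1681 + 2549 = 4230$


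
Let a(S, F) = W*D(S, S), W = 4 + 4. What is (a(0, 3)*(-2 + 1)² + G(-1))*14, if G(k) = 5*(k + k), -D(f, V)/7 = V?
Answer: -140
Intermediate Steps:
D(f, V) = -7*V
W = 8
G(k) = 10*k (G(k) = 5*(2*k) = 10*k)
a(S, F) = -56*S (a(S, F) = 8*(-7*S) = -56*S)
(a(0, 3)*(-2 + 1)² + G(-1))*14 = ((-56*0)*(-2 + 1)² + 10*(-1))*14 = (0*(-1)² - 10)*14 = (0*1 - 10)*14 = (0 - 10)*14 = -10*14 = -140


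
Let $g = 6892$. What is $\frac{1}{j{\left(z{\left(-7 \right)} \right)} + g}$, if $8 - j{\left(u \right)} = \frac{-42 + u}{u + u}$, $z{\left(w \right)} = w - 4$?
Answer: $\frac{22}{151747} \approx 0.00014498$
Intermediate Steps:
$z{\left(w \right)} = -4 + w$ ($z{\left(w \right)} = w - 4 = -4 + w$)
$j{\left(u \right)} = 8 - \frac{-42 + u}{2 u}$ ($j{\left(u \right)} = 8 - \frac{-42 + u}{u + u} = 8 - \frac{-42 + u}{2 u}$)
$\frac{1}{j{\left(z{\left(-7 \right)} \right)} + g} = \frac{1}{\left(\frac{15}{2} + \frac{21}{-4 - 7}\right) + 6892} = \frac{1}{\left(\frac{15}{2} + \frac{21}{-11}\right) + 6892} = \frac{1}{\left(\frac{15}{2} + 21 \left(- \frac{1}{11}\right)\right) + 6892} = \frac{1}{\left(\frac{15}{2} - \frac{21}{11}\right) + 6892} = \frac{1}{\frac{123}{22} + 6892} = \frac{1}{\frac{151747}{22}} = \frac{22}{151747}$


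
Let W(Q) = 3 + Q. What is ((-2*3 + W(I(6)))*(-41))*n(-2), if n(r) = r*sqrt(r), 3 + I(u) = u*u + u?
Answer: 2952*I*sqrt(2) ≈ 4174.8*I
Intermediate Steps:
I(u) = -3 + u + u**2 (I(u) = -3 + (u*u + u) = -3 + (u**2 + u) = -3 + (u + u**2) = -3 + u + u**2)
n(r) = r**(3/2)
((-2*3 + W(I(6)))*(-41))*n(-2) = ((-2*3 + (3 + (-3 + 6 + 6**2)))*(-41))*(-2)**(3/2) = ((-6 + (3 + (-3 + 6 + 36)))*(-41))*(-2*I*sqrt(2)) = ((-6 + (3 + 39))*(-41))*(-2*I*sqrt(2)) = ((-6 + 42)*(-41))*(-2*I*sqrt(2)) = (36*(-41))*(-2*I*sqrt(2)) = -(-2952)*I*sqrt(2) = 2952*I*sqrt(2)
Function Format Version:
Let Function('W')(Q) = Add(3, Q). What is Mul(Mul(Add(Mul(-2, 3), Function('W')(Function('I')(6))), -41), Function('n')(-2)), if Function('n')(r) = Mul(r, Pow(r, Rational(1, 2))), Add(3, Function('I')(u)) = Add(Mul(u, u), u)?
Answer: Mul(2952, I, Pow(2, Rational(1, 2))) ≈ Mul(4174.8, I)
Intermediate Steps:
Function('I')(u) = Add(-3, u, Pow(u, 2)) (Function('I')(u) = Add(-3, Add(Mul(u, u), u)) = Add(-3, Add(Pow(u, 2), u)) = Add(-3, Add(u, Pow(u, 2))) = Add(-3, u, Pow(u, 2)))
Function('n')(r) = Pow(r, Rational(3, 2))
Mul(Mul(Add(Mul(-2, 3), Function('W')(Function('I')(6))), -41), Function('n')(-2)) = Mul(Mul(Add(Mul(-2, 3), Add(3, Add(-3, 6, Pow(6, 2)))), -41), Pow(-2, Rational(3, 2))) = Mul(Mul(Add(-6, Add(3, Add(-3, 6, 36))), -41), Mul(-2, I, Pow(2, Rational(1, 2)))) = Mul(Mul(Add(-6, Add(3, 39)), -41), Mul(-2, I, Pow(2, Rational(1, 2)))) = Mul(Mul(Add(-6, 42), -41), Mul(-2, I, Pow(2, Rational(1, 2)))) = Mul(Mul(36, -41), Mul(-2, I, Pow(2, Rational(1, 2)))) = Mul(-1476, Mul(-2, I, Pow(2, Rational(1, 2)))) = Mul(2952, I, Pow(2, Rational(1, 2)))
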